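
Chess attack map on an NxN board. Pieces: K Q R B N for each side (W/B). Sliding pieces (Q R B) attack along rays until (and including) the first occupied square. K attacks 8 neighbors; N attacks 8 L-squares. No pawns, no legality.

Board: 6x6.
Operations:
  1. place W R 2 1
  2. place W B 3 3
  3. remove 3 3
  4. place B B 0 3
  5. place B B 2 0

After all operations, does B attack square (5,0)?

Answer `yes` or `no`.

Op 1: place WR@(2,1)
Op 2: place WB@(3,3)
Op 3: remove (3,3)
Op 4: place BB@(0,3)
Op 5: place BB@(2,0)
Per-piece attacks for B:
  BB@(0,3): attacks (1,4) (2,5) (1,2) (2,1) [ray(1,-1) blocked at (2,1)]
  BB@(2,0): attacks (3,1) (4,2) (5,3) (1,1) (0,2)
B attacks (5,0): no

Answer: no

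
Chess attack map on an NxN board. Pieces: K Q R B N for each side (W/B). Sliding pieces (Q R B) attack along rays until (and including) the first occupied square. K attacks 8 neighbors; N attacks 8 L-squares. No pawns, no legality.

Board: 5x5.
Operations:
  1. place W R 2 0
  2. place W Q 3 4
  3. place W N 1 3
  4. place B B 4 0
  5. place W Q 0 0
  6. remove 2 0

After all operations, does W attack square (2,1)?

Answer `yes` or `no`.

Answer: yes

Derivation:
Op 1: place WR@(2,0)
Op 2: place WQ@(3,4)
Op 3: place WN@(1,3)
Op 4: place BB@(4,0)
Op 5: place WQ@(0,0)
Op 6: remove (2,0)
Per-piece attacks for W:
  WQ@(0,0): attacks (0,1) (0,2) (0,3) (0,4) (1,0) (2,0) (3,0) (4,0) (1,1) (2,2) (3,3) (4,4) [ray(1,0) blocked at (4,0)]
  WN@(1,3): attacks (3,4) (2,1) (3,2) (0,1)
  WQ@(3,4): attacks (3,3) (3,2) (3,1) (3,0) (4,4) (2,4) (1,4) (0,4) (4,3) (2,3) (1,2) (0,1)
W attacks (2,1): yes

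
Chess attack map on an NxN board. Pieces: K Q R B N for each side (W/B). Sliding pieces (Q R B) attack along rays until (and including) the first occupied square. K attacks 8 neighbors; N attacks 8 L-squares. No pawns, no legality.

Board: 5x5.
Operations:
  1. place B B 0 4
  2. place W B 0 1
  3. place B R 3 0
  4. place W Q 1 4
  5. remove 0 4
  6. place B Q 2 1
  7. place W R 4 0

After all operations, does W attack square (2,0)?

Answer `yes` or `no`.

Answer: no

Derivation:
Op 1: place BB@(0,4)
Op 2: place WB@(0,1)
Op 3: place BR@(3,0)
Op 4: place WQ@(1,4)
Op 5: remove (0,4)
Op 6: place BQ@(2,1)
Op 7: place WR@(4,0)
Per-piece attacks for W:
  WB@(0,1): attacks (1,2) (2,3) (3,4) (1,0)
  WQ@(1,4): attacks (1,3) (1,2) (1,1) (1,0) (2,4) (3,4) (4,4) (0,4) (2,3) (3,2) (4,1) (0,3)
  WR@(4,0): attacks (4,1) (4,2) (4,3) (4,4) (3,0) [ray(-1,0) blocked at (3,0)]
W attacks (2,0): no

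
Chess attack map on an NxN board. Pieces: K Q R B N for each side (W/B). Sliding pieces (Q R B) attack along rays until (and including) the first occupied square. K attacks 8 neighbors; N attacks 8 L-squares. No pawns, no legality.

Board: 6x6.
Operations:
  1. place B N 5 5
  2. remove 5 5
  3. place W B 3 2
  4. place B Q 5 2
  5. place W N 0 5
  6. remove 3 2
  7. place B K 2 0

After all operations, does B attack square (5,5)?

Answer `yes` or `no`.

Answer: yes

Derivation:
Op 1: place BN@(5,5)
Op 2: remove (5,5)
Op 3: place WB@(3,2)
Op 4: place BQ@(5,2)
Op 5: place WN@(0,5)
Op 6: remove (3,2)
Op 7: place BK@(2,0)
Per-piece attacks for B:
  BK@(2,0): attacks (2,1) (3,0) (1,0) (3,1) (1,1)
  BQ@(5,2): attacks (5,3) (5,4) (5,5) (5,1) (5,0) (4,2) (3,2) (2,2) (1,2) (0,2) (4,3) (3,4) (2,5) (4,1) (3,0)
B attacks (5,5): yes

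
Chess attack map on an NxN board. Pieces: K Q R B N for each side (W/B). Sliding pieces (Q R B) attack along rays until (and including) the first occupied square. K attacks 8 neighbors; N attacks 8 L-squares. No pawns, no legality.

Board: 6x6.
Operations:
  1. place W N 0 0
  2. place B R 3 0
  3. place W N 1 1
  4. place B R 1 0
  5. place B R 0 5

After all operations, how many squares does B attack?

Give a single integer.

Op 1: place WN@(0,0)
Op 2: place BR@(3,0)
Op 3: place WN@(1,1)
Op 4: place BR@(1,0)
Op 5: place BR@(0,5)
Per-piece attacks for B:
  BR@(0,5): attacks (0,4) (0,3) (0,2) (0,1) (0,0) (1,5) (2,5) (3,5) (4,5) (5,5) [ray(0,-1) blocked at (0,0)]
  BR@(1,0): attacks (1,1) (2,0) (3,0) (0,0) [ray(0,1) blocked at (1,1); ray(1,0) blocked at (3,0); ray(-1,0) blocked at (0,0)]
  BR@(3,0): attacks (3,1) (3,2) (3,3) (3,4) (3,5) (4,0) (5,0) (2,0) (1,0) [ray(-1,0) blocked at (1,0)]
Union (20 distinct): (0,0) (0,1) (0,2) (0,3) (0,4) (1,0) (1,1) (1,5) (2,0) (2,5) (3,0) (3,1) (3,2) (3,3) (3,4) (3,5) (4,0) (4,5) (5,0) (5,5)

Answer: 20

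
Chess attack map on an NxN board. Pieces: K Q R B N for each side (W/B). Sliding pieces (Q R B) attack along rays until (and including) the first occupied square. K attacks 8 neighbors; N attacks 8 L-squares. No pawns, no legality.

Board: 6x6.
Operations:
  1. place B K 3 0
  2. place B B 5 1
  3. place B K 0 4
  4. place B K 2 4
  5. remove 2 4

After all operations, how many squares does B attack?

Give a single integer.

Op 1: place BK@(3,0)
Op 2: place BB@(5,1)
Op 3: place BK@(0,4)
Op 4: place BK@(2,4)
Op 5: remove (2,4)
Per-piece attacks for B:
  BK@(0,4): attacks (0,5) (0,3) (1,4) (1,5) (1,3)
  BK@(3,0): attacks (3,1) (4,0) (2,0) (4,1) (2,1)
  BB@(5,1): attacks (4,2) (3,3) (2,4) (1,5) (4,0)
Union (13 distinct): (0,3) (0,5) (1,3) (1,4) (1,5) (2,0) (2,1) (2,4) (3,1) (3,3) (4,0) (4,1) (4,2)

Answer: 13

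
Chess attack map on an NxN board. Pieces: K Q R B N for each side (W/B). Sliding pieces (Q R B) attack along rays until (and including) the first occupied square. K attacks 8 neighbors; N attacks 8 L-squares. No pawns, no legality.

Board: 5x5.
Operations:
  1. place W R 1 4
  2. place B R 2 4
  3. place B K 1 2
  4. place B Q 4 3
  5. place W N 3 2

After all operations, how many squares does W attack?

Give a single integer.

Op 1: place WR@(1,4)
Op 2: place BR@(2,4)
Op 3: place BK@(1,2)
Op 4: place BQ@(4,3)
Op 5: place WN@(3,2)
Per-piece attacks for W:
  WR@(1,4): attacks (1,3) (1,2) (2,4) (0,4) [ray(0,-1) blocked at (1,2); ray(1,0) blocked at (2,4)]
  WN@(3,2): attacks (4,4) (2,4) (1,3) (4,0) (2,0) (1,1)
Union (8 distinct): (0,4) (1,1) (1,2) (1,3) (2,0) (2,4) (4,0) (4,4)

Answer: 8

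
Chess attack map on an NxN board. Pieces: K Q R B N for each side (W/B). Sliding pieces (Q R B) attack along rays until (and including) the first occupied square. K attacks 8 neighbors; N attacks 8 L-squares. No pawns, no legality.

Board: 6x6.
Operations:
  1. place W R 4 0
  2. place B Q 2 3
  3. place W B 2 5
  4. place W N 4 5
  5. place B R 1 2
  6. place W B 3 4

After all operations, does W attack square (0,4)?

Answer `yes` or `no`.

Answer: no

Derivation:
Op 1: place WR@(4,0)
Op 2: place BQ@(2,3)
Op 3: place WB@(2,5)
Op 4: place WN@(4,5)
Op 5: place BR@(1,2)
Op 6: place WB@(3,4)
Per-piece attacks for W:
  WB@(2,5): attacks (3,4) (1,4) (0,3) [ray(1,-1) blocked at (3,4)]
  WB@(3,4): attacks (4,5) (4,3) (5,2) (2,5) (2,3) [ray(1,1) blocked at (4,5); ray(-1,1) blocked at (2,5); ray(-1,-1) blocked at (2,3)]
  WR@(4,0): attacks (4,1) (4,2) (4,3) (4,4) (4,5) (5,0) (3,0) (2,0) (1,0) (0,0) [ray(0,1) blocked at (4,5)]
  WN@(4,5): attacks (5,3) (3,3) (2,4)
W attacks (0,4): no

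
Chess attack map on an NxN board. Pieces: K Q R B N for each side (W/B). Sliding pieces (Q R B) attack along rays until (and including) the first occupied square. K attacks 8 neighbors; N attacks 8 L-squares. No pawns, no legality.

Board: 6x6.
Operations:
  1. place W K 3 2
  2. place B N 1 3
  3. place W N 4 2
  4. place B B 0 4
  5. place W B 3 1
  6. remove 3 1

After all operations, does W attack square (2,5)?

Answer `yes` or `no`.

Op 1: place WK@(3,2)
Op 2: place BN@(1,3)
Op 3: place WN@(4,2)
Op 4: place BB@(0,4)
Op 5: place WB@(3,1)
Op 6: remove (3,1)
Per-piece attacks for W:
  WK@(3,2): attacks (3,3) (3,1) (4,2) (2,2) (4,3) (4,1) (2,3) (2,1)
  WN@(4,2): attacks (5,4) (3,4) (2,3) (5,0) (3,0) (2,1)
W attacks (2,5): no

Answer: no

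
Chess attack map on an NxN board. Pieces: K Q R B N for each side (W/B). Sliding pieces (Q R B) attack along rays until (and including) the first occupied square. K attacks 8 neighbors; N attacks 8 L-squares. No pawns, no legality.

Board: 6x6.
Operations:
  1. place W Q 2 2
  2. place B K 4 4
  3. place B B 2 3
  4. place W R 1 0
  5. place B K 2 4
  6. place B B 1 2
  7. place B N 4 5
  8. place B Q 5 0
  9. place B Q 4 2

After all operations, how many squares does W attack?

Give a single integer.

Op 1: place WQ@(2,2)
Op 2: place BK@(4,4)
Op 3: place BB@(2,3)
Op 4: place WR@(1,0)
Op 5: place BK@(2,4)
Op 6: place BB@(1,2)
Op 7: place BN@(4,5)
Op 8: place BQ@(5,0)
Op 9: place BQ@(4,2)
Per-piece attacks for W:
  WR@(1,0): attacks (1,1) (1,2) (2,0) (3,0) (4,0) (5,0) (0,0) [ray(0,1) blocked at (1,2); ray(1,0) blocked at (5,0)]
  WQ@(2,2): attacks (2,3) (2,1) (2,0) (3,2) (4,2) (1,2) (3,3) (4,4) (3,1) (4,0) (1,3) (0,4) (1,1) (0,0) [ray(0,1) blocked at (2,3); ray(1,0) blocked at (4,2); ray(-1,0) blocked at (1,2); ray(1,1) blocked at (4,4)]
Union (16 distinct): (0,0) (0,4) (1,1) (1,2) (1,3) (2,0) (2,1) (2,3) (3,0) (3,1) (3,2) (3,3) (4,0) (4,2) (4,4) (5,0)

Answer: 16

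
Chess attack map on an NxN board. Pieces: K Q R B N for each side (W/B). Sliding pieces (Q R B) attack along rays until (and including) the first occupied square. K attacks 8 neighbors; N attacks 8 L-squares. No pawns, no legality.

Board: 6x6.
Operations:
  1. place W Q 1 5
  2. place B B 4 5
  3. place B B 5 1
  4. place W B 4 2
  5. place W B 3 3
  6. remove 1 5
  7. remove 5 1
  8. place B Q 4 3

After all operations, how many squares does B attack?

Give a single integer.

Answer: 15

Derivation:
Op 1: place WQ@(1,5)
Op 2: place BB@(4,5)
Op 3: place BB@(5,1)
Op 4: place WB@(4,2)
Op 5: place WB@(3,3)
Op 6: remove (1,5)
Op 7: remove (5,1)
Op 8: place BQ@(4,3)
Per-piece attacks for B:
  BQ@(4,3): attacks (4,4) (4,5) (4,2) (5,3) (3,3) (5,4) (5,2) (3,4) (2,5) (3,2) (2,1) (1,0) [ray(0,1) blocked at (4,5); ray(0,-1) blocked at (4,2); ray(-1,0) blocked at (3,3)]
  BB@(4,5): attacks (5,4) (3,4) (2,3) (1,2) (0,1)
Union (15 distinct): (0,1) (1,0) (1,2) (2,1) (2,3) (2,5) (3,2) (3,3) (3,4) (4,2) (4,4) (4,5) (5,2) (5,3) (5,4)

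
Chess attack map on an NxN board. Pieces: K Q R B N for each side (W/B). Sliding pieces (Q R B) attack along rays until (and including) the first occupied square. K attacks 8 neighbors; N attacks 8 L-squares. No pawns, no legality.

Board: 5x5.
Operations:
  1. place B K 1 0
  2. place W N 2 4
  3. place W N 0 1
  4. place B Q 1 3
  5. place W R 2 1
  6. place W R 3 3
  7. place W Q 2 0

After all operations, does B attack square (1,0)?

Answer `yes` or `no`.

Answer: yes

Derivation:
Op 1: place BK@(1,0)
Op 2: place WN@(2,4)
Op 3: place WN@(0,1)
Op 4: place BQ@(1,3)
Op 5: place WR@(2,1)
Op 6: place WR@(3,3)
Op 7: place WQ@(2,0)
Per-piece attacks for B:
  BK@(1,0): attacks (1,1) (2,0) (0,0) (2,1) (0,1)
  BQ@(1,3): attacks (1,4) (1,2) (1,1) (1,0) (2,3) (3,3) (0,3) (2,4) (2,2) (3,1) (4,0) (0,4) (0,2) [ray(0,-1) blocked at (1,0); ray(1,0) blocked at (3,3); ray(1,1) blocked at (2,4)]
B attacks (1,0): yes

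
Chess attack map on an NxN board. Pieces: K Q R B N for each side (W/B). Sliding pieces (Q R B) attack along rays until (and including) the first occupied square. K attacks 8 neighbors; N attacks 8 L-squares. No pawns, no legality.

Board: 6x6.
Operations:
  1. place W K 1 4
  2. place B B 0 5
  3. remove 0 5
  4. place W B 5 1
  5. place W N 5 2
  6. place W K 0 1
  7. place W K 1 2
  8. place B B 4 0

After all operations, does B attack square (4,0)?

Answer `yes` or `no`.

Answer: no

Derivation:
Op 1: place WK@(1,4)
Op 2: place BB@(0,5)
Op 3: remove (0,5)
Op 4: place WB@(5,1)
Op 5: place WN@(5,2)
Op 6: place WK@(0,1)
Op 7: place WK@(1,2)
Op 8: place BB@(4,0)
Per-piece attacks for B:
  BB@(4,0): attacks (5,1) (3,1) (2,2) (1,3) (0,4) [ray(1,1) blocked at (5,1)]
B attacks (4,0): no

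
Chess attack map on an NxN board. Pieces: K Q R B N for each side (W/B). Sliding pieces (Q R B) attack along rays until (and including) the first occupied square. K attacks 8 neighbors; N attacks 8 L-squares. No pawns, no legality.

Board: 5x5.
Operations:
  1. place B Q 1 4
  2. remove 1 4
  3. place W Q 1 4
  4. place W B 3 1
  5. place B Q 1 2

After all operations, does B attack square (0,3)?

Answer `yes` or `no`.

Answer: yes

Derivation:
Op 1: place BQ@(1,4)
Op 2: remove (1,4)
Op 3: place WQ@(1,4)
Op 4: place WB@(3,1)
Op 5: place BQ@(1,2)
Per-piece attacks for B:
  BQ@(1,2): attacks (1,3) (1,4) (1,1) (1,0) (2,2) (3,2) (4,2) (0,2) (2,3) (3,4) (2,1) (3,0) (0,3) (0,1) [ray(0,1) blocked at (1,4)]
B attacks (0,3): yes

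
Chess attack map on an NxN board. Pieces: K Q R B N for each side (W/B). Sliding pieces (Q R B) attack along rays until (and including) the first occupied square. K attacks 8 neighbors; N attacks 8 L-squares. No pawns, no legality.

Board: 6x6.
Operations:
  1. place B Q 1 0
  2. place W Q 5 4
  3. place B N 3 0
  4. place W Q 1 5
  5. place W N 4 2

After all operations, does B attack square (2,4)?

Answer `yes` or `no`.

Op 1: place BQ@(1,0)
Op 2: place WQ@(5,4)
Op 3: place BN@(3,0)
Op 4: place WQ@(1,5)
Op 5: place WN@(4,2)
Per-piece attacks for B:
  BQ@(1,0): attacks (1,1) (1,2) (1,3) (1,4) (1,5) (2,0) (3,0) (0,0) (2,1) (3,2) (4,3) (5,4) (0,1) [ray(0,1) blocked at (1,5); ray(1,0) blocked at (3,0); ray(1,1) blocked at (5,4)]
  BN@(3,0): attacks (4,2) (5,1) (2,2) (1,1)
B attacks (2,4): no

Answer: no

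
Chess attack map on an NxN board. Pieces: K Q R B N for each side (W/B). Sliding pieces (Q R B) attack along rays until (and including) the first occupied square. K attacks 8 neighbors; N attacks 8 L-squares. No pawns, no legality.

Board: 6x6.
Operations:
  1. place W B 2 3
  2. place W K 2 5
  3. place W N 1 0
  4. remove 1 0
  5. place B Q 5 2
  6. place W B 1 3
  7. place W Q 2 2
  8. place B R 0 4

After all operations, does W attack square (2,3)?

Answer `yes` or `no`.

Answer: yes

Derivation:
Op 1: place WB@(2,3)
Op 2: place WK@(2,5)
Op 3: place WN@(1,0)
Op 4: remove (1,0)
Op 5: place BQ@(5,2)
Op 6: place WB@(1,3)
Op 7: place WQ@(2,2)
Op 8: place BR@(0,4)
Per-piece attacks for W:
  WB@(1,3): attacks (2,4) (3,5) (2,2) (0,4) (0,2) [ray(1,-1) blocked at (2,2); ray(-1,1) blocked at (0,4)]
  WQ@(2,2): attacks (2,3) (2,1) (2,0) (3,2) (4,2) (5,2) (1,2) (0,2) (3,3) (4,4) (5,5) (3,1) (4,0) (1,3) (1,1) (0,0) [ray(0,1) blocked at (2,3); ray(1,0) blocked at (5,2); ray(-1,1) blocked at (1,3)]
  WB@(2,3): attacks (3,4) (4,5) (3,2) (4,1) (5,0) (1,4) (0,5) (1,2) (0,1)
  WK@(2,5): attacks (2,4) (3,5) (1,5) (3,4) (1,4)
W attacks (2,3): yes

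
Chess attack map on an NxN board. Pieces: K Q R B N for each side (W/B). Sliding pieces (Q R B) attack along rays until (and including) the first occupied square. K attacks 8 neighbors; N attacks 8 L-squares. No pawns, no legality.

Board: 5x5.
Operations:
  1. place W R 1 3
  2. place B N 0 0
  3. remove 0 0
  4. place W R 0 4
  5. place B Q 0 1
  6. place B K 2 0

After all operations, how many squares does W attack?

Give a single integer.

Answer: 13

Derivation:
Op 1: place WR@(1,3)
Op 2: place BN@(0,0)
Op 3: remove (0,0)
Op 4: place WR@(0,4)
Op 5: place BQ@(0,1)
Op 6: place BK@(2,0)
Per-piece attacks for W:
  WR@(0,4): attacks (0,3) (0,2) (0,1) (1,4) (2,4) (3,4) (4,4) [ray(0,-1) blocked at (0,1)]
  WR@(1,3): attacks (1,4) (1,2) (1,1) (1,0) (2,3) (3,3) (4,3) (0,3)
Union (13 distinct): (0,1) (0,2) (0,3) (1,0) (1,1) (1,2) (1,4) (2,3) (2,4) (3,3) (3,4) (4,3) (4,4)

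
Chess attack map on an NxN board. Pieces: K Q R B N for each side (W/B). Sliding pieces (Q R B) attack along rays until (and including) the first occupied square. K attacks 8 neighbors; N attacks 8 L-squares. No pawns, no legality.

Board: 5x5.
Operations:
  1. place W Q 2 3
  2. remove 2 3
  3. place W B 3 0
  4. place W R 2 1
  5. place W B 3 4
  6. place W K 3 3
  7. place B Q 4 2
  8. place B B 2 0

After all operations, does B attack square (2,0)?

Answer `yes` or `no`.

Answer: yes

Derivation:
Op 1: place WQ@(2,3)
Op 2: remove (2,3)
Op 3: place WB@(3,0)
Op 4: place WR@(2,1)
Op 5: place WB@(3,4)
Op 6: place WK@(3,3)
Op 7: place BQ@(4,2)
Op 8: place BB@(2,0)
Per-piece attacks for B:
  BB@(2,0): attacks (3,1) (4,2) (1,1) (0,2) [ray(1,1) blocked at (4,2)]
  BQ@(4,2): attacks (4,3) (4,4) (4,1) (4,0) (3,2) (2,2) (1,2) (0,2) (3,3) (3,1) (2,0) [ray(-1,1) blocked at (3,3); ray(-1,-1) blocked at (2,0)]
B attacks (2,0): yes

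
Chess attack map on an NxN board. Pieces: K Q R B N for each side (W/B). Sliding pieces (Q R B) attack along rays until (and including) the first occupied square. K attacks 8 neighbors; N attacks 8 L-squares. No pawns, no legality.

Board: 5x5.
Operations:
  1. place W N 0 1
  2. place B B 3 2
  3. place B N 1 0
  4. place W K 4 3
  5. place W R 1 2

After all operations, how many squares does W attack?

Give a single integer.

Answer: 12

Derivation:
Op 1: place WN@(0,1)
Op 2: place BB@(3,2)
Op 3: place BN@(1,0)
Op 4: place WK@(4,3)
Op 5: place WR@(1,2)
Per-piece attacks for W:
  WN@(0,1): attacks (1,3) (2,2) (2,0)
  WR@(1,2): attacks (1,3) (1,4) (1,1) (1,0) (2,2) (3,2) (0,2) [ray(0,-1) blocked at (1,0); ray(1,0) blocked at (3,2)]
  WK@(4,3): attacks (4,4) (4,2) (3,3) (3,4) (3,2)
Union (12 distinct): (0,2) (1,0) (1,1) (1,3) (1,4) (2,0) (2,2) (3,2) (3,3) (3,4) (4,2) (4,4)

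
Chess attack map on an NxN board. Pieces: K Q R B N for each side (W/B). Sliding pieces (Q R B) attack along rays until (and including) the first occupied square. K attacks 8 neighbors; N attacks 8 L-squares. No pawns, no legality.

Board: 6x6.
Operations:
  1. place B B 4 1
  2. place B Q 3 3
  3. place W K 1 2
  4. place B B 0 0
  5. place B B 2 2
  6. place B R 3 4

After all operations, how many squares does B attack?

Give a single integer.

Answer: 27

Derivation:
Op 1: place BB@(4,1)
Op 2: place BQ@(3,3)
Op 3: place WK@(1,2)
Op 4: place BB@(0,0)
Op 5: place BB@(2,2)
Op 6: place BR@(3,4)
Per-piece attacks for B:
  BB@(0,0): attacks (1,1) (2,2) [ray(1,1) blocked at (2,2)]
  BB@(2,2): attacks (3,3) (3,1) (4,0) (1,3) (0,4) (1,1) (0,0) [ray(1,1) blocked at (3,3); ray(-1,-1) blocked at (0,0)]
  BQ@(3,3): attacks (3,4) (3,2) (3,1) (3,0) (4,3) (5,3) (2,3) (1,3) (0,3) (4,4) (5,5) (4,2) (5,1) (2,4) (1,5) (2,2) [ray(0,1) blocked at (3,4); ray(-1,-1) blocked at (2,2)]
  BR@(3,4): attacks (3,5) (3,3) (4,4) (5,4) (2,4) (1,4) (0,4) [ray(0,-1) blocked at (3,3)]
  BB@(4,1): attacks (5,2) (5,0) (3,2) (2,3) (1,4) (0,5) (3,0)
Union (27 distinct): (0,0) (0,3) (0,4) (0,5) (1,1) (1,3) (1,4) (1,5) (2,2) (2,3) (2,4) (3,0) (3,1) (3,2) (3,3) (3,4) (3,5) (4,0) (4,2) (4,3) (4,4) (5,0) (5,1) (5,2) (5,3) (5,4) (5,5)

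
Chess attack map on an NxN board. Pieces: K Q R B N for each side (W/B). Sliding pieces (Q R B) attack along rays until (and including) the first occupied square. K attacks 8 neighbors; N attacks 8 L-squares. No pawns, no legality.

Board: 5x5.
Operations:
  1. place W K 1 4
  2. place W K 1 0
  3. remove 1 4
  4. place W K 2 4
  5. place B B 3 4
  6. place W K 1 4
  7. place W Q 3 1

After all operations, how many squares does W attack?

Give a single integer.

Answer: 19

Derivation:
Op 1: place WK@(1,4)
Op 2: place WK@(1,0)
Op 3: remove (1,4)
Op 4: place WK@(2,4)
Op 5: place BB@(3,4)
Op 6: place WK@(1,4)
Op 7: place WQ@(3,1)
Per-piece attacks for W:
  WK@(1,0): attacks (1,1) (2,0) (0,0) (2,1) (0,1)
  WK@(1,4): attacks (1,3) (2,4) (0,4) (2,3) (0,3)
  WK@(2,4): attacks (2,3) (3,4) (1,4) (3,3) (1,3)
  WQ@(3,1): attacks (3,2) (3,3) (3,4) (3,0) (4,1) (2,1) (1,1) (0,1) (4,2) (4,0) (2,2) (1,3) (0,4) (2,0) [ray(0,1) blocked at (3,4)]
Union (19 distinct): (0,0) (0,1) (0,3) (0,4) (1,1) (1,3) (1,4) (2,0) (2,1) (2,2) (2,3) (2,4) (3,0) (3,2) (3,3) (3,4) (4,0) (4,1) (4,2)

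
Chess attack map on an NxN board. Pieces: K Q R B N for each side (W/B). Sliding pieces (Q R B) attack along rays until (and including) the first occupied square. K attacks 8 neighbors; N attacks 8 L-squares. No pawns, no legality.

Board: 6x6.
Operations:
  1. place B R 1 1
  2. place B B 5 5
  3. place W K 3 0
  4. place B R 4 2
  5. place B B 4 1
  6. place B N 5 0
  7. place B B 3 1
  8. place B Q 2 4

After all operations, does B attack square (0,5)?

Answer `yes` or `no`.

Answer: yes

Derivation:
Op 1: place BR@(1,1)
Op 2: place BB@(5,5)
Op 3: place WK@(3,0)
Op 4: place BR@(4,2)
Op 5: place BB@(4,1)
Op 6: place BN@(5,0)
Op 7: place BB@(3,1)
Op 8: place BQ@(2,4)
Per-piece attacks for B:
  BR@(1,1): attacks (1,2) (1,3) (1,4) (1,5) (1,0) (2,1) (3,1) (0,1) [ray(1,0) blocked at (3,1)]
  BQ@(2,4): attacks (2,5) (2,3) (2,2) (2,1) (2,0) (3,4) (4,4) (5,4) (1,4) (0,4) (3,5) (3,3) (4,2) (1,5) (1,3) (0,2) [ray(1,-1) blocked at (4,2)]
  BB@(3,1): attacks (4,2) (4,0) (2,2) (1,3) (0,4) (2,0) [ray(1,1) blocked at (4,2)]
  BB@(4,1): attacks (5,2) (5,0) (3,2) (2,3) (1,4) (0,5) (3,0) [ray(1,-1) blocked at (5,0); ray(-1,-1) blocked at (3,0)]
  BR@(4,2): attacks (4,3) (4,4) (4,5) (4,1) (5,2) (3,2) (2,2) (1,2) (0,2) [ray(0,-1) blocked at (4,1)]
  BN@(5,0): attacks (4,2) (3,1)
  BB@(5,5): attacks (4,4) (3,3) (2,2) (1,1) [ray(-1,-1) blocked at (1,1)]
B attacks (0,5): yes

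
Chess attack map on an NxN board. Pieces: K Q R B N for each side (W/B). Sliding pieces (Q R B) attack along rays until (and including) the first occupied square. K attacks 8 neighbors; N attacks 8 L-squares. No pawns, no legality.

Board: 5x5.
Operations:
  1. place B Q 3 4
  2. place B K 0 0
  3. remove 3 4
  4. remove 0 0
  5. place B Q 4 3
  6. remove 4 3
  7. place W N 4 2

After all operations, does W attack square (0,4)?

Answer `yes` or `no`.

Answer: no

Derivation:
Op 1: place BQ@(3,4)
Op 2: place BK@(0,0)
Op 3: remove (3,4)
Op 4: remove (0,0)
Op 5: place BQ@(4,3)
Op 6: remove (4,3)
Op 7: place WN@(4,2)
Per-piece attacks for W:
  WN@(4,2): attacks (3,4) (2,3) (3,0) (2,1)
W attacks (0,4): no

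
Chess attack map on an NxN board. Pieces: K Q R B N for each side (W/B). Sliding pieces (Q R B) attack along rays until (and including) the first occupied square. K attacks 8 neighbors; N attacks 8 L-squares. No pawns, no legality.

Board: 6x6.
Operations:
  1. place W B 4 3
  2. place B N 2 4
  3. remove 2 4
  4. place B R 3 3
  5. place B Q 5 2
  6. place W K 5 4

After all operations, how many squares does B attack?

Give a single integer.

Answer: 18

Derivation:
Op 1: place WB@(4,3)
Op 2: place BN@(2,4)
Op 3: remove (2,4)
Op 4: place BR@(3,3)
Op 5: place BQ@(5,2)
Op 6: place WK@(5,4)
Per-piece attacks for B:
  BR@(3,3): attacks (3,4) (3,5) (3,2) (3,1) (3,0) (4,3) (2,3) (1,3) (0,3) [ray(1,0) blocked at (4,3)]
  BQ@(5,2): attacks (5,3) (5,4) (5,1) (5,0) (4,2) (3,2) (2,2) (1,2) (0,2) (4,3) (4,1) (3,0) [ray(0,1) blocked at (5,4); ray(-1,1) blocked at (4,3)]
Union (18 distinct): (0,2) (0,3) (1,2) (1,3) (2,2) (2,3) (3,0) (3,1) (3,2) (3,4) (3,5) (4,1) (4,2) (4,3) (5,0) (5,1) (5,3) (5,4)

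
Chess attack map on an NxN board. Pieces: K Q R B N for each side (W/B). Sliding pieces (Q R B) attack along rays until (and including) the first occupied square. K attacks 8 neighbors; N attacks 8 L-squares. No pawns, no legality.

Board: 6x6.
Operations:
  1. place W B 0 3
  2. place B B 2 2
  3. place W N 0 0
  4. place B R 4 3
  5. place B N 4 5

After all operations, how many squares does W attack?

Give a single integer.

Op 1: place WB@(0,3)
Op 2: place BB@(2,2)
Op 3: place WN@(0,0)
Op 4: place BR@(4,3)
Op 5: place BN@(4,5)
Per-piece attacks for W:
  WN@(0,0): attacks (1,2) (2,1)
  WB@(0,3): attacks (1,4) (2,5) (1,2) (2,1) (3,0)
Union (5 distinct): (1,2) (1,4) (2,1) (2,5) (3,0)

Answer: 5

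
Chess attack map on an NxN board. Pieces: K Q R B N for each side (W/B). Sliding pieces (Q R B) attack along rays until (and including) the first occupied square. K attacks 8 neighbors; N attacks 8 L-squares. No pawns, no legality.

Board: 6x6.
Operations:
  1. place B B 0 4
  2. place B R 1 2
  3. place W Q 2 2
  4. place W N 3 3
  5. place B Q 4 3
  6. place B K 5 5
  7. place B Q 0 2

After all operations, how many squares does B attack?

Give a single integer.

Answer: 28

Derivation:
Op 1: place BB@(0,4)
Op 2: place BR@(1,2)
Op 3: place WQ@(2,2)
Op 4: place WN@(3,3)
Op 5: place BQ@(4,3)
Op 6: place BK@(5,5)
Op 7: place BQ@(0,2)
Per-piece attacks for B:
  BQ@(0,2): attacks (0,3) (0,4) (0,1) (0,0) (1,2) (1,3) (2,4) (3,5) (1,1) (2,0) [ray(0,1) blocked at (0,4); ray(1,0) blocked at (1,2)]
  BB@(0,4): attacks (1,5) (1,3) (2,2) [ray(1,-1) blocked at (2,2)]
  BR@(1,2): attacks (1,3) (1,4) (1,5) (1,1) (1,0) (2,2) (0,2) [ray(1,0) blocked at (2,2); ray(-1,0) blocked at (0,2)]
  BQ@(4,3): attacks (4,4) (4,5) (4,2) (4,1) (4,0) (5,3) (3,3) (5,4) (5,2) (3,4) (2,5) (3,2) (2,1) (1,0) [ray(-1,0) blocked at (3,3)]
  BK@(5,5): attacks (5,4) (4,5) (4,4)
Union (28 distinct): (0,0) (0,1) (0,2) (0,3) (0,4) (1,0) (1,1) (1,2) (1,3) (1,4) (1,5) (2,0) (2,1) (2,2) (2,4) (2,5) (3,2) (3,3) (3,4) (3,5) (4,0) (4,1) (4,2) (4,4) (4,5) (5,2) (5,3) (5,4)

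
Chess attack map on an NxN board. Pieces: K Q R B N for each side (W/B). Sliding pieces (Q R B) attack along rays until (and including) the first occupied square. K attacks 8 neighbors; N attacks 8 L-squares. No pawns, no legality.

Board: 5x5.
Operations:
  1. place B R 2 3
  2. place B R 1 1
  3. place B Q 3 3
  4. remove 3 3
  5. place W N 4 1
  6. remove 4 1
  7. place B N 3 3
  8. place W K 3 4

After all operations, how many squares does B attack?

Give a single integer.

Answer: 13

Derivation:
Op 1: place BR@(2,3)
Op 2: place BR@(1,1)
Op 3: place BQ@(3,3)
Op 4: remove (3,3)
Op 5: place WN@(4,1)
Op 6: remove (4,1)
Op 7: place BN@(3,3)
Op 8: place WK@(3,4)
Per-piece attacks for B:
  BR@(1,1): attacks (1,2) (1,3) (1,4) (1,0) (2,1) (3,1) (4,1) (0,1)
  BR@(2,3): attacks (2,4) (2,2) (2,1) (2,0) (3,3) (1,3) (0,3) [ray(1,0) blocked at (3,3)]
  BN@(3,3): attacks (1,4) (4,1) (2,1) (1,2)
Union (13 distinct): (0,1) (0,3) (1,0) (1,2) (1,3) (1,4) (2,0) (2,1) (2,2) (2,4) (3,1) (3,3) (4,1)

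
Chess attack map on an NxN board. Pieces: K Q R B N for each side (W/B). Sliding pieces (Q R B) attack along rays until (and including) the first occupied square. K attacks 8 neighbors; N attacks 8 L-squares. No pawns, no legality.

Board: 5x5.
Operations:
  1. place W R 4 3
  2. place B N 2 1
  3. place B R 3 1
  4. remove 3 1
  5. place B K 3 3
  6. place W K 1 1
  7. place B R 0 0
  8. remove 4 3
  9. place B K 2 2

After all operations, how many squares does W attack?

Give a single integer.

Answer: 8

Derivation:
Op 1: place WR@(4,3)
Op 2: place BN@(2,1)
Op 3: place BR@(3,1)
Op 4: remove (3,1)
Op 5: place BK@(3,3)
Op 6: place WK@(1,1)
Op 7: place BR@(0,0)
Op 8: remove (4,3)
Op 9: place BK@(2,2)
Per-piece attacks for W:
  WK@(1,1): attacks (1,2) (1,0) (2,1) (0,1) (2,2) (2,0) (0,2) (0,0)
Union (8 distinct): (0,0) (0,1) (0,2) (1,0) (1,2) (2,0) (2,1) (2,2)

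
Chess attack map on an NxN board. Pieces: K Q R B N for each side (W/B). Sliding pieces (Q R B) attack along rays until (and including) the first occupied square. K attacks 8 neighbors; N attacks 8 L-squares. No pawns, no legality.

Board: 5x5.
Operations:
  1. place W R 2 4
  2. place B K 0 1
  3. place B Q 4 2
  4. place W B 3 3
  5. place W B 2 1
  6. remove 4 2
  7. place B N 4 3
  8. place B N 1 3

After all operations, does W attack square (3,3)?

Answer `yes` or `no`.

Answer: no

Derivation:
Op 1: place WR@(2,4)
Op 2: place BK@(0,1)
Op 3: place BQ@(4,2)
Op 4: place WB@(3,3)
Op 5: place WB@(2,1)
Op 6: remove (4,2)
Op 7: place BN@(4,3)
Op 8: place BN@(1,3)
Per-piece attacks for W:
  WB@(2,1): attacks (3,2) (4,3) (3,0) (1,2) (0,3) (1,0) [ray(1,1) blocked at (4,3)]
  WR@(2,4): attacks (2,3) (2,2) (2,1) (3,4) (4,4) (1,4) (0,4) [ray(0,-1) blocked at (2,1)]
  WB@(3,3): attacks (4,4) (4,2) (2,4) (2,2) (1,1) (0,0) [ray(-1,1) blocked at (2,4)]
W attacks (3,3): no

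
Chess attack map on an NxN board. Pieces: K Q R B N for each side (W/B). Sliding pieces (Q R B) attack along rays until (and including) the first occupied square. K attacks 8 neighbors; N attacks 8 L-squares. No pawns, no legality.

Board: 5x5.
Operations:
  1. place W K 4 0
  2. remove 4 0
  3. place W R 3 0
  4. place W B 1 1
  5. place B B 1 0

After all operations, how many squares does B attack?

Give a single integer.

Op 1: place WK@(4,0)
Op 2: remove (4,0)
Op 3: place WR@(3,0)
Op 4: place WB@(1,1)
Op 5: place BB@(1,0)
Per-piece attacks for B:
  BB@(1,0): attacks (2,1) (3,2) (4,3) (0,1)
Union (4 distinct): (0,1) (2,1) (3,2) (4,3)

Answer: 4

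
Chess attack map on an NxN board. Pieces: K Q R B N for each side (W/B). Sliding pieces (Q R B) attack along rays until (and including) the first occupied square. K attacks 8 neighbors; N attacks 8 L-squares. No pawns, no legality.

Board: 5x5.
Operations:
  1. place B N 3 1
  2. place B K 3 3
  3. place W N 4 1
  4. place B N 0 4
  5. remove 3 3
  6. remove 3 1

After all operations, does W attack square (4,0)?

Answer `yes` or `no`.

Answer: no

Derivation:
Op 1: place BN@(3,1)
Op 2: place BK@(3,3)
Op 3: place WN@(4,1)
Op 4: place BN@(0,4)
Op 5: remove (3,3)
Op 6: remove (3,1)
Per-piece attacks for W:
  WN@(4,1): attacks (3,3) (2,2) (2,0)
W attacks (4,0): no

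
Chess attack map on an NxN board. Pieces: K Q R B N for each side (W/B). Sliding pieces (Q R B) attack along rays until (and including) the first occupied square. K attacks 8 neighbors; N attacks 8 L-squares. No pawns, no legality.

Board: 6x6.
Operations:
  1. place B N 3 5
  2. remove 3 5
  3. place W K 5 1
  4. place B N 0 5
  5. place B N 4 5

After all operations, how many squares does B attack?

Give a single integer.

Op 1: place BN@(3,5)
Op 2: remove (3,5)
Op 3: place WK@(5,1)
Op 4: place BN@(0,5)
Op 5: place BN@(4,5)
Per-piece attacks for B:
  BN@(0,5): attacks (1,3) (2,4)
  BN@(4,5): attacks (5,3) (3,3) (2,4)
Union (4 distinct): (1,3) (2,4) (3,3) (5,3)

Answer: 4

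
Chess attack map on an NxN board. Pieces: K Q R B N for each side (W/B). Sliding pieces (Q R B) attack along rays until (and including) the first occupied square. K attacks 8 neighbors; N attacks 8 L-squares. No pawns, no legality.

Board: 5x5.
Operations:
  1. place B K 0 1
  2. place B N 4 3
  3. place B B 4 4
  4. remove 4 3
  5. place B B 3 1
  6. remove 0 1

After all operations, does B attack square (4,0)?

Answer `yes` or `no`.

Op 1: place BK@(0,1)
Op 2: place BN@(4,3)
Op 3: place BB@(4,4)
Op 4: remove (4,3)
Op 5: place BB@(3,1)
Op 6: remove (0,1)
Per-piece attacks for B:
  BB@(3,1): attacks (4,2) (4,0) (2,2) (1,3) (0,4) (2,0)
  BB@(4,4): attacks (3,3) (2,2) (1,1) (0,0)
B attacks (4,0): yes

Answer: yes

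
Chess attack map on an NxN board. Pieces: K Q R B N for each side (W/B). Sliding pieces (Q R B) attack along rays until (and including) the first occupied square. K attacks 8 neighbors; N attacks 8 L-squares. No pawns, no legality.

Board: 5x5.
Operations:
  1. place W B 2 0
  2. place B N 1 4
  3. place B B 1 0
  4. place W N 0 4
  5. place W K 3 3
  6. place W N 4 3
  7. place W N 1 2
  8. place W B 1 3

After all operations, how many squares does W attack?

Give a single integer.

Answer: 17

Derivation:
Op 1: place WB@(2,0)
Op 2: place BN@(1,4)
Op 3: place BB@(1,0)
Op 4: place WN@(0,4)
Op 5: place WK@(3,3)
Op 6: place WN@(4,3)
Op 7: place WN@(1,2)
Op 8: place WB@(1,3)
Per-piece attacks for W:
  WN@(0,4): attacks (1,2) (2,3)
  WN@(1,2): attacks (2,4) (3,3) (0,4) (2,0) (3,1) (0,0)
  WB@(1,3): attacks (2,4) (2,2) (3,1) (4,0) (0,4) (0,2) [ray(-1,1) blocked at (0,4)]
  WB@(2,0): attacks (3,1) (4,2) (1,1) (0,2)
  WK@(3,3): attacks (3,4) (3,2) (4,3) (2,3) (4,4) (4,2) (2,4) (2,2)
  WN@(4,3): attacks (2,4) (3,1) (2,2)
Union (17 distinct): (0,0) (0,2) (0,4) (1,1) (1,2) (2,0) (2,2) (2,3) (2,4) (3,1) (3,2) (3,3) (3,4) (4,0) (4,2) (4,3) (4,4)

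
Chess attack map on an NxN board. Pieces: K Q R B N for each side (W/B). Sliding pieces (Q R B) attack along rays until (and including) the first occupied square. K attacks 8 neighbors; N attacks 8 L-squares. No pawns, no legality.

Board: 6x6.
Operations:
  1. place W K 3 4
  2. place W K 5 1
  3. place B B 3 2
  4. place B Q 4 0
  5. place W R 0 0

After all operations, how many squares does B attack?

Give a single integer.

Answer: 20

Derivation:
Op 1: place WK@(3,4)
Op 2: place WK@(5,1)
Op 3: place BB@(3,2)
Op 4: place BQ@(4,0)
Op 5: place WR@(0,0)
Per-piece attacks for B:
  BB@(3,2): attacks (4,3) (5,4) (4,1) (5,0) (2,3) (1,4) (0,5) (2,1) (1,0)
  BQ@(4,0): attacks (4,1) (4,2) (4,3) (4,4) (4,5) (5,0) (3,0) (2,0) (1,0) (0,0) (5,1) (3,1) (2,2) (1,3) (0,4) [ray(-1,0) blocked at (0,0); ray(1,1) blocked at (5,1)]
Union (20 distinct): (0,0) (0,4) (0,5) (1,0) (1,3) (1,4) (2,0) (2,1) (2,2) (2,3) (3,0) (3,1) (4,1) (4,2) (4,3) (4,4) (4,5) (5,0) (5,1) (5,4)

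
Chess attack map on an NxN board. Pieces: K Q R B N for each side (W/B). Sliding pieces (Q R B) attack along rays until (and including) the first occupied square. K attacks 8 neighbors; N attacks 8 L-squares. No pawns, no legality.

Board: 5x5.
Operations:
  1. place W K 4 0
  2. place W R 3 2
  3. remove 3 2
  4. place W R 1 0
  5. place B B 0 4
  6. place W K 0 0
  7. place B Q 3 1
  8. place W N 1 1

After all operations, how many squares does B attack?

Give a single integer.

Op 1: place WK@(4,0)
Op 2: place WR@(3,2)
Op 3: remove (3,2)
Op 4: place WR@(1,0)
Op 5: place BB@(0,4)
Op 6: place WK@(0,0)
Op 7: place BQ@(3,1)
Op 8: place WN@(1,1)
Per-piece attacks for B:
  BB@(0,4): attacks (1,3) (2,2) (3,1) [ray(1,-1) blocked at (3,1)]
  BQ@(3,1): attacks (3,2) (3,3) (3,4) (3,0) (4,1) (2,1) (1,1) (4,2) (4,0) (2,2) (1,3) (0,4) (2,0) [ray(-1,0) blocked at (1,1); ray(1,-1) blocked at (4,0); ray(-1,1) blocked at (0,4)]
Union (14 distinct): (0,4) (1,1) (1,3) (2,0) (2,1) (2,2) (3,0) (3,1) (3,2) (3,3) (3,4) (4,0) (4,1) (4,2)

Answer: 14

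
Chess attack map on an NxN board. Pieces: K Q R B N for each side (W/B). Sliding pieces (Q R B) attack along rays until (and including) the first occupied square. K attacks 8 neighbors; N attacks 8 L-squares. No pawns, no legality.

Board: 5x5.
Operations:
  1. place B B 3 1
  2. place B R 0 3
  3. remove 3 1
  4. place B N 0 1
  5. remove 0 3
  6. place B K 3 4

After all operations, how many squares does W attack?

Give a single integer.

Op 1: place BB@(3,1)
Op 2: place BR@(0,3)
Op 3: remove (3,1)
Op 4: place BN@(0,1)
Op 5: remove (0,3)
Op 6: place BK@(3,4)
Per-piece attacks for W:
Union (0 distinct): (none)

Answer: 0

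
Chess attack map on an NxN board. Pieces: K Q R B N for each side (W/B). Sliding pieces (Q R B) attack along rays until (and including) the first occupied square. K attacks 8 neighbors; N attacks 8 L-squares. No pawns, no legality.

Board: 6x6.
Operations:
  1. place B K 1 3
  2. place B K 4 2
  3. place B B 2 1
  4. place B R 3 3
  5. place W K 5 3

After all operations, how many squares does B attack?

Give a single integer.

Op 1: place BK@(1,3)
Op 2: place BK@(4,2)
Op 3: place BB@(2,1)
Op 4: place BR@(3,3)
Op 5: place WK@(5,3)
Per-piece attacks for B:
  BK@(1,3): attacks (1,4) (1,2) (2,3) (0,3) (2,4) (2,2) (0,4) (0,2)
  BB@(2,1): attacks (3,2) (4,3) (5,4) (3,0) (1,2) (0,3) (1,0)
  BR@(3,3): attacks (3,4) (3,5) (3,2) (3,1) (3,0) (4,3) (5,3) (2,3) (1,3) [ray(1,0) blocked at (5,3); ray(-1,0) blocked at (1,3)]
  BK@(4,2): attacks (4,3) (4,1) (5,2) (3,2) (5,3) (5,1) (3,3) (3,1)
Union (22 distinct): (0,2) (0,3) (0,4) (1,0) (1,2) (1,3) (1,4) (2,2) (2,3) (2,4) (3,0) (3,1) (3,2) (3,3) (3,4) (3,5) (4,1) (4,3) (5,1) (5,2) (5,3) (5,4)

Answer: 22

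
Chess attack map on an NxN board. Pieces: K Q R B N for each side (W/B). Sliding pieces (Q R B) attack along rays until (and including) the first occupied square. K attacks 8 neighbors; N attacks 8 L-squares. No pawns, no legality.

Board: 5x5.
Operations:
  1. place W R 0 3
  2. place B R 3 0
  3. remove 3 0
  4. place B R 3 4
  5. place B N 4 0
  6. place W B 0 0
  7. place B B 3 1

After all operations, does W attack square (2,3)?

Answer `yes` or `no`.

Op 1: place WR@(0,3)
Op 2: place BR@(3,0)
Op 3: remove (3,0)
Op 4: place BR@(3,4)
Op 5: place BN@(4,0)
Op 6: place WB@(0,0)
Op 7: place BB@(3,1)
Per-piece attacks for W:
  WB@(0,0): attacks (1,1) (2,2) (3,3) (4,4)
  WR@(0,3): attacks (0,4) (0,2) (0,1) (0,0) (1,3) (2,3) (3,3) (4,3) [ray(0,-1) blocked at (0,0)]
W attacks (2,3): yes

Answer: yes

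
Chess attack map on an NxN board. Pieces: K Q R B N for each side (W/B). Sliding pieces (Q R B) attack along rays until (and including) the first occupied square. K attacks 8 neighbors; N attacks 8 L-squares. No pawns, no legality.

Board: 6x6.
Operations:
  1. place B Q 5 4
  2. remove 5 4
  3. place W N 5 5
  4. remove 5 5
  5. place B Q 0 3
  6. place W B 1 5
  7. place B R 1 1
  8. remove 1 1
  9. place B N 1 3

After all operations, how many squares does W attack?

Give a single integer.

Op 1: place BQ@(5,4)
Op 2: remove (5,4)
Op 3: place WN@(5,5)
Op 4: remove (5,5)
Op 5: place BQ@(0,3)
Op 6: place WB@(1,5)
Op 7: place BR@(1,1)
Op 8: remove (1,1)
Op 9: place BN@(1,3)
Per-piece attacks for W:
  WB@(1,5): attacks (2,4) (3,3) (4,2) (5,1) (0,4)
Union (5 distinct): (0,4) (2,4) (3,3) (4,2) (5,1)

Answer: 5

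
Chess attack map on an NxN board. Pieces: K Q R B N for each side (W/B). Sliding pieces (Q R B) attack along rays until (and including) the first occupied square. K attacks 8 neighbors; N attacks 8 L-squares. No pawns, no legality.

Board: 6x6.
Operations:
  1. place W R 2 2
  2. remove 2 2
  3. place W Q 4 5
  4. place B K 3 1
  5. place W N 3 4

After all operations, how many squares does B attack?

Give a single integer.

Op 1: place WR@(2,2)
Op 2: remove (2,2)
Op 3: place WQ@(4,5)
Op 4: place BK@(3,1)
Op 5: place WN@(3,4)
Per-piece attacks for B:
  BK@(3,1): attacks (3,2) (3,0) (4,1) (2,1) (4,2) (4,0) (2,2) (2,0)
Union (8 distinct): (2,0) (2,1) (2,2) (3,0) (3,2) (4,0) (4,1) (4,2)

Answer: 8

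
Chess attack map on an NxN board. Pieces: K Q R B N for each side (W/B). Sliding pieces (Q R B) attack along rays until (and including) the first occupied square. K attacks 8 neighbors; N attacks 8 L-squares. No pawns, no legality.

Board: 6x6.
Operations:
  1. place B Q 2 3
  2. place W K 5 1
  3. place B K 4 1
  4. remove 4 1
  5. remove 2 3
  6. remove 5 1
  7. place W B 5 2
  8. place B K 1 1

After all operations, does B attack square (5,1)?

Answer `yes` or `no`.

Op 1: place BQ@(2,3)
Op 2: place WK@(5,1)
Op 3: place BK@(4,1)
Op 4: remove (4,1)
Op 5: remove (2,3)
Op 6: remove (5,1)
Op 7: place WB@(5,2)
Op 8: place BK@(1,1)
Per-piece attacks for B:
  BK@(1,1): attacks (1,2) (1,0) (2,1) (0,1) (2,2) (2,0) (0,2) (0,0)
B attacks (5,1): no

Answer: no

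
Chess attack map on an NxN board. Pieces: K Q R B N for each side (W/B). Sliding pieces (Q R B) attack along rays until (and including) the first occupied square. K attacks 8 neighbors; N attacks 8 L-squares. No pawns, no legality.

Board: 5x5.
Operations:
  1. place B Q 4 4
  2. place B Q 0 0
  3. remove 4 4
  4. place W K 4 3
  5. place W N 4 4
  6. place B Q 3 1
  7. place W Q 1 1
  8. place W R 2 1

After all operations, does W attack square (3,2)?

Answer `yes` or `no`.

Answer: yes

Derivation:
Op 1: place BQ@(4,4)
Op 2: place BQ@(0,0)
Op 3: remove (4,4)
Op 4: place WK@(4,3)
Op 5: place WN@(4,4)
Op 6: place BQ@(3,1)
Op 7: place WQ@(1,1)
Op 8: place WR@(2,1)
Per-piece attacks for W:
  WQ@(1,1): attacks (1,2) (1,3) (1,4) (1,0) (2,1) (0,1) (2,2) (3,3) (4,4) (2,0) (0,2) (0,0) [ray(1,0) blocked at (2,1); ray(1,1) blocked at (4,4); ray(-1,-1) blocked at (0,0)]
  WR@(2,1): attacks (2,2) (2,3) (2,4) (2,0) (3,1) (1,1) [ray(1,0) blocked at (3,1); ray(-1,0) blocked at (1,1)]
  WK@(4,3): attacks (4,4) (4,2) (3,3) (3,4) (3,2)
  WN@(4,4): attacks (3,2) (2,3)
W attacks (3,2): yes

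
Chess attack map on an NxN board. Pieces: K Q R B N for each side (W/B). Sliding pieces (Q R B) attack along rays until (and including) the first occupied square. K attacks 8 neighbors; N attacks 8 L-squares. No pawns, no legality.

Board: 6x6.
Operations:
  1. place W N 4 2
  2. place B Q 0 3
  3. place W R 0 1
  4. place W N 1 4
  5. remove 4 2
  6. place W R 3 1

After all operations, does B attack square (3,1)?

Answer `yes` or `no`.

Answer: no

Derivation:
Op 1: place WN@(4,2)
Op 2: place BQ@(0,3)
Op 3: place WR@(0,1)
Op 4: place WN@(1,4)
Op 5: remove (4,2)
Op 6: place WR@(3,1)
Per-piece attacks for B:
  BQ@(0,3): attacks (0,4) (0,5) (0,2) (0,1) (1,3) (2,3) (3,3) (4,3) (5,3) (1,4) (1,2) (2,1) (3,0) [ray(0,-1) blocked at (0,1); ray(1,1) blocked at (1,4)]
B attacks (3,1): no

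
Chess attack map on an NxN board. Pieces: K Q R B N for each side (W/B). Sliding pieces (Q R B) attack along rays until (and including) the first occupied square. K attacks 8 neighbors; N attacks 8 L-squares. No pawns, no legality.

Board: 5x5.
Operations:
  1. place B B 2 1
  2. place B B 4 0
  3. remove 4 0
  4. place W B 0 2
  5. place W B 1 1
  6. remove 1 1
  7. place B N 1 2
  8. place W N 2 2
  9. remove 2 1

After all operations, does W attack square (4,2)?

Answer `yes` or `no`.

Op 1: place BB@(2,1)
Op 2: place BB@(4,0)
Op 3: remove (4,0)
Op 4: place WB@(0,2)
Op 5: place WB@(1,1)
Op 6: remove (1,1)
Op 7: place BN@(1,2)
Op 8: place WN@(2,2)
Op 9: remove (2,1)
Per-piece attacks for W:
  WB@(0,2): attacks (1,3) (2,4) (1,1) (2,0)
  WN@(2,2): attacks (3,4) (4,3) (1,4) (0,3) (3,0) (4,1) (1,0) (0,1)
W attacks (4,2): no

Answer: no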